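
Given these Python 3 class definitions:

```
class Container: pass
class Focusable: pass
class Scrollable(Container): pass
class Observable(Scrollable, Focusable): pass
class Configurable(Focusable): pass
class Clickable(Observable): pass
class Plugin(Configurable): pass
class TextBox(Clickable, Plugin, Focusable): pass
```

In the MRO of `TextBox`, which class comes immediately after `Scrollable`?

L[TextBox] = TextBox + merge(L[Clickable], L[Plugin], L[Focusable], [Clickable Plugin Focusable])
  take Clickable:  [Clickable Observable Scrollable Container Focusable object] + [Plugin Configurable Focusable object] + [Focusable object] + [Clickable Plugin Focusable]
  take Observable:  [Observable Scrollable Container Focusable object] + [Plugin Configurable Focusable object] + [Focusable object] + [Plugin Focusable]
  take Scrollable:  [Scrollable Container Focusable object] + [Plugin Configurable Focusable object] + [Focusable object] + [Plugin Focusable]
  take Container:  [Container Focusable object] + [Plugin Configurable Focusable object] + [Focusable object] + [Plugin Focusable]
  take Plugin:  [Focusable object] + [Plugin Configurable Focusable object] + [Focusable object] + [Plugin Focusable]
  take Configurable:  [Focusable object] + [Configurable Focusable object] + [Focusable object] + [Focusable]
  take Focusable:  [Focusable object] + [Focusable object] + [Focusable object] + [Focusable]
  take object:  [object] + [object] + [object]
MRO: TextBox Clickable Observable Scrollable Container Plugin Configurable Focusable object
Scrollable is at position 3; next is Container.

Container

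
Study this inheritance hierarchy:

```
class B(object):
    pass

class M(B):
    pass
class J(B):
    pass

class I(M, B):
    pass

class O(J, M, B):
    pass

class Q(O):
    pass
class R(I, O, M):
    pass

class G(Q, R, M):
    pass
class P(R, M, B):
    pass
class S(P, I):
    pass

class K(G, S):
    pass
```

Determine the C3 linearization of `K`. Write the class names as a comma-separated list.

K, G, Q, S, P, R, I, O, J, M, B, object

L[K] = K + merge(L[G], L[S], [G S])
  take G:  [G Q R I O J M B object] + [S P R I O J M B object] + [G S]
  take Q:  [Q R I O J M B object] + [S P R I O J M B object] + [S]
  take S:  [R I O J M B object] + [S P R I O J M B object] + [S]
  take P:  [R I O J M B object] + [P R I O J M B object]
  take R:  [R I O J M B object] + [R I O J M B object]
  take I:  [I O J M B object] + [I O J M B object]
  take O:  [O J M B object] + [O J M B object]
  take J:  [J M B object] + [J M B object]
  take M:  [M B object] + [M B object]
  take B:  [B object] + [B object]
  take object:  [object] + [object]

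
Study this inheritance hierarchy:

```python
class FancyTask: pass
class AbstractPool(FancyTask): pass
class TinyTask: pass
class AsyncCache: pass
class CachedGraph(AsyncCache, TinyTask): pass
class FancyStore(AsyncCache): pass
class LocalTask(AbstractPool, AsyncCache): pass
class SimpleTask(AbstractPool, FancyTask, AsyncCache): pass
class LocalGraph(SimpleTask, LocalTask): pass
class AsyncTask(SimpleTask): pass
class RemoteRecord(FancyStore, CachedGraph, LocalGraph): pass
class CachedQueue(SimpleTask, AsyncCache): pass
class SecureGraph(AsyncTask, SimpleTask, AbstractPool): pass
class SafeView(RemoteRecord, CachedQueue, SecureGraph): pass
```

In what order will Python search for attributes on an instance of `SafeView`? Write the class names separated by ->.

L[SafeView] = SafeView + merge(L[RemoteRecord], L[CachedQueue], L[SecureGraph], [RemoteRecord CachedQueue SecureGraph])
  take RemoteRecord:  [RemoteRecord FancyStore CachedGraph LocalGraph SimpleTask LocalTask AbstractPool FancyTask AsyncCache TinyTask object] + [CachedQueue SimpleTask AbstractPool FancyTask AsyncCache object] + [SecureGraph AsyncTask SimpleTask AbstractPool FancyTask AsyncCache object] + [RemoteRecord CachedQueue SecureGraph]
  take FancyStore:  [FancyStore CachedGraph LocalGraph SimpleTask LocalTask AbstractPool FancyTask AsyncCache TinyTask object] + [CachedQueue SimpleTask AbstractPool FancyTask AsyncCache object] + [SecureGraph AsyncTask SimpleTask AbstractPool FancyTask AsyncCache object] + [CachedQueue SecureGraph]
  take CachedGraph:  [CachedGraph LocalGraph SimpleTask LocalTask AbstractPool FancyTask AsyncCache TinyTask object] + [CachedQueue SimpleTask AbstractPool FancyTask AsyncCache object] + [SecureGraph AsyncTask SimpleTask AbstractPool FancyTask AsyncCache object] + [CachedQueue SecureGraph]
  take LocalGraph:  [LocalGraph SimpleTask LocalTask AbstractPool FancyTask AsyncCache TinyTask object] + [CachedQueue SimpleTask AbstractPool FancyTask AsyncCache object] + [SecureGraph AsyncTask SimpleTask AbstractPool FancyTask AsyncCache object] + [CachedQueue SecureGraph]
  take CachedQueue:  [SimpleTask LocalTask AbstractPool FancyTask AsyncCache TinyTask object] + [CachedQueue SimpleTask AbstractPool FancyTask AsyncCache object] + [SecureGraph AsyncTask SimpleTask AbstractPool FancyTask AsyncCache object] + [CachedQueue SecureGraph]
  take SecureGraph:  [SimpleTask LocalTask AbstractPool FancyTask AsyncCache TinyTask object] + [SimpleTask AbstractPool FancyTask AsyncCache object] + [SecureGraph AsyncTask SimpleTask AbstractPool FancyTask AsyncCache object] + [SecureGraph]
  take AsyncTask:  [SimpleTask LocalTask AbstractPool FancyTask AsyncCache TinyTask object] + [SimpleTask AbstractPool FancyTask AsyncCache object] + [AsyncTask SimpleTask AbstractPool FancyTask AsyncCache object]
  take SimpleTask:  [SimpleTask LocalTask AbstractPool FancyTask AsyncCache TinyTask object] + [SimpleTask AbstractPool FancyTask AsyncCache object] + [SimpleTask AbstractPool FancyTask AsyncCache object]
  take LocalTask:  [LocalTask AbstractPool FancyTask AsyncCache TinyTask object] + [AbstractPool FancyTask AsyncCache object] + [AbstractPool FancyTask AsyncCache object]
  take AbstractPool:  [AbstractPool FancyTask AsyncCache TinyTask object] + [AbstractPool FancyTask AsyncCache object] + [AbstractPool FancyTask AsyncCache object]
  take FancyTask:  [FancyTask AsyncCache TinyTask object] + [FancyTask AsyncCache object] + [FancyTask AsyncCache object]
  take AsyncCache:  [AsyncCache TinyTask object] + [AsyncCache object] + [AsyncCache object]
  take TinyTask:  [TinyTask object] + [object] + [object]
  take object:  [object] + [object] + [object]

SafeView -> RemoteRecord -> FancyStore -> CachedGraph -> LocalGraph -> CachedQueue -> SecureGraph -> AsyncTask -> SimpleTask -> LocalTask -> AbstractPool -> FancyTask -> AsyncCache -> TinyTask -> object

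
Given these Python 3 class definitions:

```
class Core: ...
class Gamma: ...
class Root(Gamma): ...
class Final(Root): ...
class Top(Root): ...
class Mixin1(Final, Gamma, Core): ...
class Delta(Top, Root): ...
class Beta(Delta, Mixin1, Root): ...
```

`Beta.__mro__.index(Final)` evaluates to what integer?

4

L[Beta] = Beta + merge(L[Delta], L[Mixin1], L[Root], [Delta Mixin1 Root])
  take Delta:  [Delta Top Root Gamma object] + [Mixin1 Final Root Gamma Core object] + [Root Gamma object] + [Delta Mixin1 Root]
  take Top:  [Top Root Gamma object] + [Mixin1 Final Root Gamma Core object] + [Root Gamma object] + [Mixin1 Root]
  take Mixin1:  [Root Gamma object] + [Mixin1 Final Root Gamma Core object] + [Root Gamma object] + [Mixin1 Root]
  take Final:  [Root Gamma object] + [Final Root Gamma Core object] + [Root Gamma object] + [Root]
  take Root:  [Root Gamma object] + [Root Gamma Core object] + [Root Gamma object] + [Root]
  take Gamma:  [Gamma object] + [Gamma Core object] + [Gamma object]
  take Core:  [object] + [Core object] + [object]
  take object:  [object] + [object] + [object]
MRO: Beta Delta Top Mixin1 Final Root Gamma Core object
Final sits at index 4.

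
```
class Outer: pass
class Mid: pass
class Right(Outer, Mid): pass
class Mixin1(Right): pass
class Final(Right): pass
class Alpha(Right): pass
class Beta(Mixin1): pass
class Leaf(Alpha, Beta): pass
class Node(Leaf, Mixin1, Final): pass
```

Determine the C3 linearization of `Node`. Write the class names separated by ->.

L[Node] = Node + merge(L[Leaf], L[Mixin1], L[Final], [Leaf Mixin1 Final])
  take Leaf:  [Leaf Alpha Beta Mixin1 Right Outer Mid object] + [Mixin1 Right Outer Mid object] + [Final Right Outer Mid object] + [Leaf Mixin1 Final]
  take Alpha:  [Alpha Beta Mixin1 Right Outer Mid object] + [Mixin1 Right Outer Mid object] + [Final Right Outer Mid object] + [Mixin1 Final]
  take Beta:  [Beta Mixin1 Right Outer Mid object] + [Mixin1 Right Outer Mid object] + [Final Right Outer Mid object] + [Mixin1 Final]
  take Mixin1:  [Mixin1 Right Outer Mid object] + [Mixin1 Right Outer Mid object] + [Final Right Outer Mid object] + [Mixin1 Final]
  take Final:  [Right Outer Mid object] + [Right Outer Mid object] + [Final Right Outer Mid object] + [Final]
  take Right:  [Right Outer Mid object] + [Right Outer Mid object] + [Right Outer Mid object]
  take Outer:  [Outer Mid object] + [Outer Mid object] + [Outer Mid object]
  take Mid:  [Mid object] + [Mid object] + [Mid object]
  take object:  [object] + [object] + [object]

Node -> Leaf -> Alpha -> Beta -> Mixin1 -> Final -> Right -> Outer -> Mid -> object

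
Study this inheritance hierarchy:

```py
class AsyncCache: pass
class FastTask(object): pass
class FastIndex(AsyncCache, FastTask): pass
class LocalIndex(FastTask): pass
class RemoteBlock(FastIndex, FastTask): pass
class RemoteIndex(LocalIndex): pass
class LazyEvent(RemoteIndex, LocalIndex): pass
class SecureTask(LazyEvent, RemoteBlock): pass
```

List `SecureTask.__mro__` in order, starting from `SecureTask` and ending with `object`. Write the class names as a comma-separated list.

L[SecureTask] = SecureTask + merge(L[LazyEvent], L[RemoteBlock], [LazyEvent RemoteBlock])
  take LazyEvent:  [LazyEvent RemoteIndex LocalIndex FastTask object] + [RemoteBlock FastIndex AsyncCache FastTask object] + [LazyEvent RemoteBlock]
  take RemoteIndex:  [RemoteIndex LocalIndex FastTask object] + [RemoteBlock FastIndex AsyncCache FastTask object] + [RemoteBlock]
  take LocalIndex:  [LocalIndex FastTask object] + [RemoteBlock FastIndex AsyncCache FastTask object] + [RemoteBlock]
  take RemoteBlock:  [FastTask object] + [RemoteBlock FastIndex AsyncCache FastTask object] + [RemoteBlock]
  take FastIndex:  [FastTask object] + [FastIndex AsyncCache FastTask object]
  take AsyncCache:  [FastTask object] + [AsyncCache FastTask object]
  take FastTask:  [FastTask object] + [FastTask object]
  take object:  [object] + [object]

SecureTask, LazyEvent, RemoteIndex, LocalIndex, RemoteBlock, FastIndex, AsyncCache, FastTask, object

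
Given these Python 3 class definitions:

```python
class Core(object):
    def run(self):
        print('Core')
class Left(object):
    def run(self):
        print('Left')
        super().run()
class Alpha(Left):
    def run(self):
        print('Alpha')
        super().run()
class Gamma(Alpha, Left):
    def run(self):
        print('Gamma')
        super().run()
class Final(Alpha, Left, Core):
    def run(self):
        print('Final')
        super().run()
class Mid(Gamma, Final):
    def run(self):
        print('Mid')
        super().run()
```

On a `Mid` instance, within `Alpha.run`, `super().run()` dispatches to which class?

Left

L[Mid] = Mid + merge(L[Gamma], L[Final], [Gamma Final])
  take Gamma:  [Gamma Alpha Left object] + [Final Alpha Left Core object] + [Gamma Final]
  take Final:  [Alpha Left object] + [Final Alpha Left Core object] + [Final]
  take Alpha:  [Alpha Left object] + [Alpha Left Core object]
  take Left:  [Left object] + [Left Core object]
  take Core:  [object] + [Core object]
  take object:  [object] + [object]
MRO: Mid Gamma Final Alpha Left Core object
super() in Alpha.run on a Mid instance goes to the class after Alpha in Mid's MRO: Left.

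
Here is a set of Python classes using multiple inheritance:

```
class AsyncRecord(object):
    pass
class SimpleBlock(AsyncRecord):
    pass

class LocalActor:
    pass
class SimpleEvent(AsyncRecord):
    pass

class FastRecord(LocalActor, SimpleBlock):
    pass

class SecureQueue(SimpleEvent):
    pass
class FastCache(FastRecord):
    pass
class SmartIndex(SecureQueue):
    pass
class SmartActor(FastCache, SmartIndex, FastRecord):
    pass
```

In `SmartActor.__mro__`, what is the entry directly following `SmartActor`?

L[SmartActor] = SmartActor + merge(L[FastCache], L[SmartIndex], L[FastRecord], [FastCache SmartIndex FastRecord])
  take FastCache:  [FastCache FastRecord LocalActor SimpleBlock AsyncRecord object] + [SmartIndex SecureQueue SimpleEvent AsyncRecord object] + [FastRecord LocalActor SimpleBlock AsyncRecord object] + [FastCache SmartIndex FastRecord]
  take SmartIndex:  [FastRecord LocalActor SimpleBlock AsyncRecord object] + [SmartIndex SecureQueue SimpleEvent AsyncRecord object] + [FastRecord LocalActor SimpleBlock AsyncRecord object] + [SmartIndex FastRecord]
  take FastRecord:  [FastRecord LocalActor SimpleBlock AsyncRecord object] + [SecureQueue SimpleEvent AsyncRecord object] + [FastRecord LocalActor SimpleBlock AsyncRecord object] + [FastRecord]
  take LocalActor:  [LocalActor SimpleBlock AsyncRecord object] + [SecureQueue SimpleEvent AsyncRecord object] + [LocalActor SimpleBlock AsyncRecord object]
  take SimpleBlock:  [SimpleBlock AsyncRecord object] + [SecureQueue SimpleEvent AsyncRecord object] + [SimpleBlock AsyncRecord object]
  take SecureQueue:  [AsyncRecord object] + [SecureQueue SimpleEvent AsyncRecord object] + [AsyncRecord object]
  take SimpleEvent:  [AsyncRecord object] + [SimpleEvent AsyncRecord object] + [AsyncRecord object]
  take AsyncRecord:  [AsyncRecord object] + [AsyncRecord object] + [AsyncRecord object]
  take object:  [object] + [object] + [object]
MRO: SmartActor FastCache SmartIndex FastRecord LocalActor SimpleBlock SecureQueue SimpleEvent AsyncRecord object
SmartActor is at position 0; next is FastCache.

FastCache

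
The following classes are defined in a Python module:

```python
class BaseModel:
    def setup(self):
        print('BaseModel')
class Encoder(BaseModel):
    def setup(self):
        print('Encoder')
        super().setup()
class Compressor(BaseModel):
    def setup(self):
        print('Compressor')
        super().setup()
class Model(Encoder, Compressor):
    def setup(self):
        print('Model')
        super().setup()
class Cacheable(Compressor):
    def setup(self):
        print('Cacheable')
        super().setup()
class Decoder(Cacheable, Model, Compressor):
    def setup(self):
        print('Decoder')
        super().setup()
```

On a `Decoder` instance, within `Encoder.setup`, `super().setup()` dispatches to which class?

Compressor

L[Decoder] = Decoder + merge(L[Cacheable], L[Model], L[Compressor], [Cacheable Model Compressor])
  take Cacheable:  [Cacheable Compressor BaseModel object] + [Model Encoder Compressor BaseModel object] + [Compressor BaseModel object] + [Cacheable Model Compressor]
  take Model:  [Compressor BaseModel object] + [Model Encoder Compressor BaseModel object] + [Compressor BaseModel object] + [Model Compressor]
  take Encoder:  [Compressor BaseModel object] + [Encoder Compressor BaseModel object] + [Compressor BaseModel object] + [Compressor]
  take Compressor:  [Compressor BaseModel object] + [Compressor BaseModel object] + [Compressor BaseModel object] + [Compressor]
  take BaseModel:  [BaseModel object] + [BaseModel object] + [BaseModel object]
  take object:  [object] + [object] + [object]
MRO: Decoder Cacheable Model Encoder Compressor BaseModel object
super() in Encoder.setup on a Decoder instance goes to the class after Encoder in Decoder's MRO: Compressor.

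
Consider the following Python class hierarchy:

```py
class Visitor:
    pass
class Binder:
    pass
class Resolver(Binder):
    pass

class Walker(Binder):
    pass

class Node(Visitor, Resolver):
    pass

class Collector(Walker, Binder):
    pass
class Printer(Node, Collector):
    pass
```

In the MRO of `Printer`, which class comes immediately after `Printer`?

Node

L[Printer] = Printer + merge(L[Node], L[Collector], [Node Collector])
  take Node:  [Node Visitor Resolver Binder object] + [Collector Walker Binder object] + [Node Collector]
  take Visitor:  [Visitor Resolver Binder object] + [Collector Walker Binder object] + [Collector]
  take Resolver:  [Resolver Binder object] + [Collector Walker Binder object] + [Collector]
  take Collector:  [Binder object] + [Collector Walker Binder object] + [Collector]
  take Walker:  [Binder object] + [Walker Binder object]
  take Binder:  [Binder object] + [Binder object]
  take object:  [object] + [object]
MRO: Printer Node Visitor Resolver Collector Walker Binder object
Printer is at position 0; next is Node.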